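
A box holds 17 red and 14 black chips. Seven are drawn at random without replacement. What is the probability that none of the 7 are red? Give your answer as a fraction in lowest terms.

There are C(31,7) = 2629575 possible selections.
Selections with no red (all black): C(14,7) = 3432.
Probability = 3432/2629575 = 88/67425.

88/67425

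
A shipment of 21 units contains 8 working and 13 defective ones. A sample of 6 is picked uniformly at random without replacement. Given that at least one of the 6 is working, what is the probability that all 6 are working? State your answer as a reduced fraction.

7/13137

Work in counts. Selections with at least one working: C(21,6) − C(13,6) = 54264 − 1716 = 52548.
Of those, selections where all 6 are working: C(8,6) = 28.
Conditional probability = 28/52548 = 7/13137.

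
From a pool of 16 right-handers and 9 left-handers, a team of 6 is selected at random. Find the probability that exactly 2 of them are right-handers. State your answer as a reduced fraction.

108/1265

The sample space is all 6-subsets of the 25: C(25,6) = 177100.
Selections with exactly 2 right-handers: choose 2 of the 16 right-handers and 4 of the 9 left-handers, C(16,2)·C(9,4) = 120·126 = 15120.
Probability = 15120/177100 = 108/1265.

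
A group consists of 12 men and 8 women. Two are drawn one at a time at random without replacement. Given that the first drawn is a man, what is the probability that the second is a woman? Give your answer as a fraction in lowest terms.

After removing one man, 19 remain: 11 men and 8 women.
So the probability the next is a woman is 8/19.

8/19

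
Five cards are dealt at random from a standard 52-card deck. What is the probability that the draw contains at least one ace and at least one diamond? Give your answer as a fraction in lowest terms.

229297/866320

There are C(52,5) = 2598960 possible draws.
By inclusion-exclusion on the complements, draws missing all aces or all diamonds: C(48,5) + C(39,5) − C(36,5) = 1712304 + 575757 − 376992 = 1911069.
So draws with at least one of each: 2598960 − 1911069 = 687891, probability 687891/2598960 = 229297/866320.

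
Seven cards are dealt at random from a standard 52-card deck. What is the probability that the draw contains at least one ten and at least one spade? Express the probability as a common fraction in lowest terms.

53122231/133784560

There are C(52,7) = 133784560 possible draws.
By inclusion-exclusion on the complements, draws missing all tens or all spades: C(48,7) + C(39,7) − C(36,7) = 73629072 + 15380937 − 8347680 = 80662329.
So draws with at least one of each: 133784560 − 80662329 = 53122231, probability 53122231/133784560.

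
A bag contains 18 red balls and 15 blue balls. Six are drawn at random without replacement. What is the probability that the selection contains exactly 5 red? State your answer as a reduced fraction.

Total number of selections: C(33,6) = 1107568.
Selections with exactly 5 red: choose 5 of the 18 red and 1 of the 15 blue, C(18,5)·C(15,1) = 8568·15 = 128520.
Probability = 128520/1107568 = 2295/19778.

2295/19778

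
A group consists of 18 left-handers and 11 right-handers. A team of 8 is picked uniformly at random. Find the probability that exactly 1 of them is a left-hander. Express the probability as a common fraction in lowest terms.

12/8671

There are C(29,8) = 4292145 ways to choose 8 from 29.
Selections with exactly 1 left-hander: choose 1 of the 18 left-handers and 7 of the 11 right-handers, C(18,1)·C(11,7) = 18·330 = 5940.
Probability = 5940/4292145 = 12/8671.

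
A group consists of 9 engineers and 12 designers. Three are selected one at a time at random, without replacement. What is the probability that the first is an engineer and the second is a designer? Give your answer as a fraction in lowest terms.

Multiply the conditional probabilities at each draw: 9/21 · 12/20 = 108/420 = 9/35.

9/35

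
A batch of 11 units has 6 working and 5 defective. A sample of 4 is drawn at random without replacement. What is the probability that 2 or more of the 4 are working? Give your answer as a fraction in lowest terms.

53/66

There are C(11,4) = 330 ways to choose the 4.
Count the complement (fewer than 2 working): C(6,0)·C(5,4) + C(6,1)·C(5,3) = 5 + 60 = 65.
Probability = 1 − 65/330 = 265/330 = 53/66.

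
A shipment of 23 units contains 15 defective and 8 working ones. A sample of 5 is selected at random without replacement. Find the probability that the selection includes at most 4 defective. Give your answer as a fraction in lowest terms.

There are C(23,5) = 33649 ways to choose the 5.
The complement is exactly 5 defective: C(15,5)·C(8,0) = 3003.
Probability = 1 − 3003/33649 = 30646/33649 = 398/437.

398/437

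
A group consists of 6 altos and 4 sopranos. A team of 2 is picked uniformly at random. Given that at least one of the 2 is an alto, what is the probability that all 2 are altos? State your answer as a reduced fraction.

5/13

Work in counts. Selections with at least one alto: C(10,2) − C(4,2) = 45 − 6 = 39.
Of those, selections where all 2 are altos: C(6,2) = 15.
Conditional probability = 15/39 = 5/13.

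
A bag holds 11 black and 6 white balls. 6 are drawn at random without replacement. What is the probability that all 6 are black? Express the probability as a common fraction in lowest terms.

There are C(17,6) = 12376 possible selections.
Selections with all black: C(11,6) = 462.
Probability = 462/12376 = 33/884.

33/884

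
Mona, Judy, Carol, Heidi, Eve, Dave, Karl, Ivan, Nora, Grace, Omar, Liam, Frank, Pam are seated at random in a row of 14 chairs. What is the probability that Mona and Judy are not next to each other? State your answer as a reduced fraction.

6/7

There are 14! = 87178291200 arrangements.
Arrangements with Mona and Judy adjacent: 2·13! = 12454041600.
So not adjacent: 87178291200 − 12454041600 = 74724249600, probability 74724249600/87178291200 = 6/7.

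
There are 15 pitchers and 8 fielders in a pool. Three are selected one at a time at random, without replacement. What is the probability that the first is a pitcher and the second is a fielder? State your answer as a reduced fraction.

Multiply the conditional probabilities at each draw: 15/23 · 8/22 = 120/506 = 60/253.

60/253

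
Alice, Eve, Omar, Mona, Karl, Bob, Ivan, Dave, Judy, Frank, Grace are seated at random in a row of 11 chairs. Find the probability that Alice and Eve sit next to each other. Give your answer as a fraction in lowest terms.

2/11

There are 11! = 39916800 arrangements.
Treat Alice and Eve as a block: 10! arrangements of the blocks × 2 orders within the block = 2·3628800 = 7257600.
Probability = 7257600/39916800 = 2/11.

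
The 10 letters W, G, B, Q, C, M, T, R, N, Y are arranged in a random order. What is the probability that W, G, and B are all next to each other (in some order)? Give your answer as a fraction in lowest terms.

There are 10! = 3628800 arrangements.
Treat the three as one block: 8! placements × 3! orders within the block = 40320·6 = 241920.
Probability = 241920/3628800 = 1/15.

1/15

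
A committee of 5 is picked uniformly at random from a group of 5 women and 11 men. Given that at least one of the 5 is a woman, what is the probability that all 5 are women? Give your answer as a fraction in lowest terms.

1/3906

Work in counts. Selections with at least one woman: C(16,5) − C(11,5) = 4368 − 462 = 3906.
Of those, selections where all 5 are women: C(5,5) = 1.
Conditional probability = 1/3906.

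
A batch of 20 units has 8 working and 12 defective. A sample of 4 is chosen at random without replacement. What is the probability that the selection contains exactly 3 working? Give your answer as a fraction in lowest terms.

224/1615

There are C(20,4) = 4845 ways to choose 4 from 20.
Selections with exactly 3 working: choose 3 of the 8 working and 1 of the 12 defective, C(8,3)·C(12,1) = 56·12 = 672.
Probability = 672/4845 = 224/1615.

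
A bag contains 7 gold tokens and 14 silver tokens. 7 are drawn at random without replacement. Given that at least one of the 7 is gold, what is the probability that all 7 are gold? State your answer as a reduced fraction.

1/112848

Work in counts. Selections with at least one gold: C(21,7) − C(14,7) = 116280 − 3432 = 112848.
Of those, selections where all 7 are gold: C(7,7) = 1.
Conditional probability = 1/112848.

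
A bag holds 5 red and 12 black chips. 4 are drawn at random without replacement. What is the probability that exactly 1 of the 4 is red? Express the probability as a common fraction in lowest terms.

55/119

Total number of selections: C(17,4) = 2380.
Selections with exactly 1 red: choose 1 of the 5 red and 3 of the 12 black, C(5,1)·C(12,3) = 5·220 = 1100.
Probability = 1100/2380 = 55/119.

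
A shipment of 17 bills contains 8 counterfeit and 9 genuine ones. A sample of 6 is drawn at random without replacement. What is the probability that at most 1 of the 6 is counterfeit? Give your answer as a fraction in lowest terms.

There are C(17,6) = 12376 ways to choose the 6.
Favorable selections (at most 1 counterfeit): C(8,0)·C(9,6) + C(8,1)·C(9,5) = 84 + 1008 = 1092.
Probability = 1092/12376 = 3/34.

3/34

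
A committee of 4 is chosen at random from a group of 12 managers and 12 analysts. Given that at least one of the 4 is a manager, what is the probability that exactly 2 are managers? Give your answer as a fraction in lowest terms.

Work in counts. Selections with at least one manager: C(24,4) − C(12,4) = 10626 − 495 = 10131.
Of those, selections where exactly 2 are managers: C(12,2)·C(12,2) = 66·66 = 4356.
Conditional probability = 4356/10131 = 132/307.

132/307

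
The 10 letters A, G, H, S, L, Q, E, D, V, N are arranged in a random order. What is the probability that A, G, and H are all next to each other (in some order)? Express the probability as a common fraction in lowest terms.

There are 10! = 3628800 arrangements.
Treat the three as one block: 8! placements × 3! orders within the block = 40320·6 = 241920.
Probability = 241920/3628800 = 1/15.

1/15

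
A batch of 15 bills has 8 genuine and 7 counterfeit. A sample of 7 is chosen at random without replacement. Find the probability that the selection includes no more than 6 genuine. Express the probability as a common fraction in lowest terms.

6427/6435

There are C(15,7) = 6435 ways to choose the 7.
The complement is exactly 7 genuine: C(8,7)·C(7,0) = 8.
Probability = 1 − 8/6435 = 6427/6435.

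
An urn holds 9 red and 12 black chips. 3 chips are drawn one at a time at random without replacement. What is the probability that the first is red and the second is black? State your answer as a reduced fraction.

9/35

Multiply the conditional probabilities at each draw: 9/21 · 12/20 = 108/420 = 9/35.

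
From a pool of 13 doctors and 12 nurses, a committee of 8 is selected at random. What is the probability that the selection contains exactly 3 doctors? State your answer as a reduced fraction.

2288/10925

There are C(25,8) = 1081575 ways to choose 8 from 25.
Selections with exactly 3 doctors: choose 3 of the 13 doctors and 5 of the 12 nurses, C(13,3)·C(12,5) = 286·792 = 226512.
Probability = 226512/1081575 = 2288/10925.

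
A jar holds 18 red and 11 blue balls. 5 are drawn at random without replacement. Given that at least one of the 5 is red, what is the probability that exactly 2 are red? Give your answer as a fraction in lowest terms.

8415/39431

Work in counts. Selections with at least one red: C(29,5) − C(11,5) = 118755 − 462 = 118293.
Of those, selections where exactly 2 are red: C(18,2)·C(11,3) = 153·165 = 25245.
Conditional probability = 25245/118293 = 8415/39431.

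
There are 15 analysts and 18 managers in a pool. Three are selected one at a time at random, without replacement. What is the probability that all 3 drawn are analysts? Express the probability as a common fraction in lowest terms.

Multiply the conditional probabilities at each draw: 15/33 · 14/32 · 13/31 = 2730/32736 = 455/5456.

455/5456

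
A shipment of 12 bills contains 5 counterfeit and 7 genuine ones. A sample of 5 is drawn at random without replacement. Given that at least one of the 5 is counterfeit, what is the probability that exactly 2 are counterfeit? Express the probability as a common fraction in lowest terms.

Work in counts. Selections with at least one counterfeit: C(12,5) − C(7,5) = 792 − 21 = 771.
Of those, selections where exactly 2 are counterfeit: C(5,2)·C(7,3) = 10·35 = 350.
Conditional probability = 350/771.

350/771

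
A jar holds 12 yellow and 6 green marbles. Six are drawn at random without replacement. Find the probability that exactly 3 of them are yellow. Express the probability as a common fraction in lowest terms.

1100/4641

The sample space is all 6-subsets of the 18: C(18,6) = 18564.
Selections with exactly 3 yellow: choose 3 of the 12 yellow and 3 of the 6 green, C(12,3)·C(6,3) = 220·20 = 4400.
Probability = 4400/18564 = 1100/4641.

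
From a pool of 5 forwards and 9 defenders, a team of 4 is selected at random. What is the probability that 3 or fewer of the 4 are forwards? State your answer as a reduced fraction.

There are C(14,4) = 1001 ways to choose the 4.
The complement is exactly 4 forwards: C(5,4)·C(9,0) = 5.
Probability = 1 − 5/1001 = 996/1001.

996/1001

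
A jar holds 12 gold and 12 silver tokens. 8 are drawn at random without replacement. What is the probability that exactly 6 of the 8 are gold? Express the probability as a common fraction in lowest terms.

The sample space is all 8-subsets of the 24: C(24,8) = 735471.
Selections with exactly 6 gold: choose 6 of the 12 gold and 2 of the 12 silver, C(12,6)·C(12,2) = 924·66 = 60984.
Probability = 60984/735471 = 616/7429.

616/7429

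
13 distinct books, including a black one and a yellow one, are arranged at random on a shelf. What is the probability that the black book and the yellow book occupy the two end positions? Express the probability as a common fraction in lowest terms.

There are 13! = 6227020800 arrangements.
Place the black book and the yellow book at the ends in 2 ways, arrange the remaining 11 in 11! = 39916800 ways: 2·39916800 = 79833600.
Probability = 79833600/6227020800 = 1/78.

1/78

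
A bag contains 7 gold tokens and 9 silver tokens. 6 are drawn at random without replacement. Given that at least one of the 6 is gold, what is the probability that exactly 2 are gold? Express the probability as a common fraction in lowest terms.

189/566

Work in counts. Selections with at least one gold: C(16,6) − C(9,6) = 8008 − 84 = 7924.
Of those, selections where exactly 2 are gold: C(7,2)·C(9,4) = 21·126 = 2646.
Conditional probability = 2646/7924 = 189/566.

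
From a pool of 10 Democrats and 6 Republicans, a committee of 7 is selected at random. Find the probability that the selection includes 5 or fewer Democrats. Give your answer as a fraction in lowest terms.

Total selections: C(16,7) = 11440.
Count the complement (more than 5 Democrats): C(10,6)·C(6,1) + C(10,7)·C(6,0) = 1260 + 120 = 1380.
Probability = 1 − 1380/11440 = 10060/11440 = 503/572.

503/572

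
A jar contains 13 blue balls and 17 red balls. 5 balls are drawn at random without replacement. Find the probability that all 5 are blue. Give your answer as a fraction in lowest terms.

There are C(30,5) = 142506 possible selections.
Selections with all blue: C(13,5) = 1287.
Probability = 1287/142506 = 11/1218.

11/1218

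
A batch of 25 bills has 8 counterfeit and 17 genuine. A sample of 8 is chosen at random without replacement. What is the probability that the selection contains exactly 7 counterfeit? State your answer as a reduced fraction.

136/1081575

There are C(25,8) = 1081575 ways to choose 8 from 25.
Selections with exactly 7 counterfeit: choose 7 of the 8 counterfeit and 1 of the 17 genuine, C(8,7)·C(17,1) = 8·17 = 136.
Probability = 136/1081575.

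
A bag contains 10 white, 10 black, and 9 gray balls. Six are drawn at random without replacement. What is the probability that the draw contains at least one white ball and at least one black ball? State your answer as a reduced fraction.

334/377

There are C(29,6) = 475020 possible draws.
By inclusion-exclusion on the complements, draws missing all white or all black: C(19,6) + C(19,6) − C(9,6) = 27132 + 27132 − 84 = 54180.
So draws with at least one of each: 475020 − 54180 = 420840, probability 420840/475020 = 334/377.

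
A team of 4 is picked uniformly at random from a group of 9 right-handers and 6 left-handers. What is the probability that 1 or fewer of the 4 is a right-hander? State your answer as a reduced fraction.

Total selections: C(15,4) = 1365.
Favorable selections (1 or fewer right-hander): C(9,0)·C(6,4) + C(9,1)·C(6,3) = 15 + 180 = 195.
Probability = 195/1365 = 1/7.

1/7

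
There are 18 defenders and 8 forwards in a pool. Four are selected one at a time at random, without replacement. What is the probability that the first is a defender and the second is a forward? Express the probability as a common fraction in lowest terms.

Multiply the conditional probabilities at each draw: 18/26 · 8/25 = 144/650 = 72/325.

72/325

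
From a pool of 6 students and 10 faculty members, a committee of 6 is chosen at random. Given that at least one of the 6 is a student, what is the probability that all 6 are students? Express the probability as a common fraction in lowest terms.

1/7798

Work in counts. Selections with at least one student: C(16,6) − C(10,6) = 8008 − 210 = 7798.
Of those, selections where all 6 are students: C(6,6) = 1.
Conditional probability = 1/7798.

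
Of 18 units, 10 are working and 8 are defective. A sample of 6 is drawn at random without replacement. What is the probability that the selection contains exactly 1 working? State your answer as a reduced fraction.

Total number of selections: C(18,6) = 18564.
Selections with exactly 1 working: choose 1 of the 10 working and 5 of the 8 defective, C(10,1)·C(8,5) = 10·56 = 560.
Probability = 560/18564 = 20/663.

20/663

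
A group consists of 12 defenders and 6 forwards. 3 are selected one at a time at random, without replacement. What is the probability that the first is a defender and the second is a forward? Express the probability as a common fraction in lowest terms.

Multiply the conditional probabilities at each draw: 12/18 · 6/17 = 72/306 = 4/17.

4/17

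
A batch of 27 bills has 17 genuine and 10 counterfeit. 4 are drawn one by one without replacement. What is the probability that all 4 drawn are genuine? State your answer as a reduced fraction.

Multiply the conditional probabilities at each draw: 17/27 · 16/26 · 15/25 · 14/24 = 57120/421200 = 238/1755.

238/1755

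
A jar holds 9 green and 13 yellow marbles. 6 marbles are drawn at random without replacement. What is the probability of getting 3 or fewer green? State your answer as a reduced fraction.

273/323

There are C(22,6) = 74613 ways to choose the 6.
Count the complement (more than 3 green): C(9,4)·C(13,2) + C(9,5)·C(13,1) + C(9,6)·C(13,0) = 9828 + 1638 + 84 = 11550.
Probability = 1 − 11550/74613 = 63063/74613 = 273/323.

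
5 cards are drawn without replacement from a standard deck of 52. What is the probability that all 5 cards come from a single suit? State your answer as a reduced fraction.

There are C(52,5) = 2598960 possible 5-card hands.
Hands of one suit: 4 suits × C(13,5) = 4·1287 = 5148.
Probability = 5148/2598960 = 33/16660.

33/16660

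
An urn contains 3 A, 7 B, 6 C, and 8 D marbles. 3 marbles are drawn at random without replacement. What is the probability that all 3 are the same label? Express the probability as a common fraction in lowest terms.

14/253

There are C(24,3) = 2024 ways to draw 3 marbles.
All same label: C(3,3) + C(7,3) + C(6,3) + C(8,3) = 1 + 35 + 20 + 56 = 112.
Probability = 112/2024 = 14/253.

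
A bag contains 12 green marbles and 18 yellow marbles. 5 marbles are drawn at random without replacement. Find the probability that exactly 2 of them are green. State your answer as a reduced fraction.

2992/7917

The sample space is all 5-subsets of the 30: C(30,5) = 142506.
Selections with exactly 2 green: choose 2 of the 12 green and 3 of the 18 yellow, C(12,2)·C(18,3) = 66·816 = 53856.
Probability = 53856/142506 = 2992/7917.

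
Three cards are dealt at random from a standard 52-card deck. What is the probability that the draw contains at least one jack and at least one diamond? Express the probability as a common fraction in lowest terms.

33/260

There are C(52,3) = 22100 possible draws.
By inclusion-exclusion on the complements, draws missing all jacks or all diamonds: C(48,3) + C(39,3) − C(36,3) = 17296 + 9139 − 7140 = 19295.
So draws with at least one of each: 22100 − 19295 = 2805, probability 2805/22100 = 33/260.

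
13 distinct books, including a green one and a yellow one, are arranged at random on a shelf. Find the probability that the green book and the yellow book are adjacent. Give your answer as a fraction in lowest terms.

2/13

There are 13! = 6227020800 arrangements.
Treat the green book and the yellow book as a block: 12! arrangements of the blocks × 2 orders within the block = 2·479001600 = 958003200.
Probability = 958003200/6227020800 = 2/13.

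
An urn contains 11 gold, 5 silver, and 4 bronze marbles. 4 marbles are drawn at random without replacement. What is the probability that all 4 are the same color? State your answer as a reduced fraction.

112/1615

There are C(20,4) = 4845 ways to draw 4 marbles.
All same color: C(11,4) + C(5,4) + C(4,4) = 330 + 5 + 1 = 336.
Probability = 336/4845 = 112/1615.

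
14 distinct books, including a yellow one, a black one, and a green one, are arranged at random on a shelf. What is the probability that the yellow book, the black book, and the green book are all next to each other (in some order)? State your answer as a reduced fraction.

3/91

There are 14! = 87178291200 arrangements.
Treat the three as one block: 12! placements × 3! orders within the block = 479001600·6 = 2874009600.
Probability = 2874009600/87178291200 = 3/91.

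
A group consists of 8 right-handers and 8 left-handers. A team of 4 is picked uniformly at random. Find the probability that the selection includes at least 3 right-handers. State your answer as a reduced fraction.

37/130

There are C(16,4) = 1820 ways to choose the 4.
Favorable selections (at least 3 right-handers): C(8,3)·C(8,1) + C(8,4)·C(8,0) = 448 + 70 = 518.
Probability = 518/1820 = 37/130.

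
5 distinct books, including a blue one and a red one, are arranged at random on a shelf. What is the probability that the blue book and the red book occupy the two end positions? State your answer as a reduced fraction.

There are 5! = 120 arrangements.
Place the blue book and the red book at the ends in 2 ways, arrange the remaining 3 in 3! = 6 ways: 2·6 = 12.
Probability = 12/120 = 1/10.

1/10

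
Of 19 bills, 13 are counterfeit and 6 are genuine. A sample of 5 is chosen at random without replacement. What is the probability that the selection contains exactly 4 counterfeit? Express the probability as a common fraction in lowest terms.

715/1938

There are C(19,5) = 11628 ways to choose 5 from 19.
Selections with exactly 4 counterfeit: choose 4 of the 13 counterfeit and 1 of the 6 genuine, C(13,4)·C(6,1) = 715·6 = 4290.
Probability = 4290/11628 = 715/1938.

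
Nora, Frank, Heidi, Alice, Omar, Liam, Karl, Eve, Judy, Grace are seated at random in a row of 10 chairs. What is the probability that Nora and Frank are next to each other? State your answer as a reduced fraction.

There are 10! = 3628800 arrangements.
Treat Nora and Frank as a block: 9! arrangements of the blocks × 2 orders within the block = 2·362880 = 725760.
Probability = 725760/3628800 = 1/5.

1/5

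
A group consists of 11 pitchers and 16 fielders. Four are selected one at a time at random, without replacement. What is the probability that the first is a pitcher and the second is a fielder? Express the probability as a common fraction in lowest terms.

88/351

Multiply the conditional probabilities at each draw: 11/27 · 16/26 = 176/702 = 88/351.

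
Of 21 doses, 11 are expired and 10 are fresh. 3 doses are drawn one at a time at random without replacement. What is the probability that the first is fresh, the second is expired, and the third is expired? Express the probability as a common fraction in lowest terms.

55/399

Multiply the conditional probabilities at each draw: 10/21 · 11/20 · 10/19 = 1100/7980 = 55/399.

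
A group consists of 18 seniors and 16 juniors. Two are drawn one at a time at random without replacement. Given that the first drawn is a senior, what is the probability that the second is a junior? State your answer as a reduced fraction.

16/33

After removing one senior, 33 remain: 17 seniors and 16 juniors.
So the probability the next is a junior is 16/33.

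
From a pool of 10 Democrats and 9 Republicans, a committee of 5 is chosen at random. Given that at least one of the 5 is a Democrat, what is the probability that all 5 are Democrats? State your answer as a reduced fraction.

Work in counts. Selections with at least one Democrat: C(19,5) − C(9,5) = 11628 − 126 = 11502.
Of those, selections where all 5 are Democrats: C(10,5) = 252.
Conditional probability = 252/11502 = 14/639.

14/639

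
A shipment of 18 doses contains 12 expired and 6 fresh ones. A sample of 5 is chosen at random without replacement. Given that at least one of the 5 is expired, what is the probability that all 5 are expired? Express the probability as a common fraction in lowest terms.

132/1427

Work in counts. Selections with at least one expired: C(18,5) − C(6,5) = 8568 − 6 = 8562.
Of those, selections where all 5 are expired: C(12,5) = 792.
Conditional probability = 792/8562 = 132/1427.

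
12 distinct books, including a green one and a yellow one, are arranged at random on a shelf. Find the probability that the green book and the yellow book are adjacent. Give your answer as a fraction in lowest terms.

1/6

There are 12! = 479001600 arrangements.
Treat the green book and the yellow book as a block: 11! arrangements of the blocks × 2 orders within the block = 2·39916800 = 79833600.
Probability = 79833600/479001600 = 1/6.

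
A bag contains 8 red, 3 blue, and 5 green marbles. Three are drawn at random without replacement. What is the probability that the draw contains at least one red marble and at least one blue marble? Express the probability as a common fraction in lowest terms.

There are C(16,3) = 560 possible draws.
By inclusion-exclusion on the complements, draws missing all red or all blue: C(8,3) + C(13,3) − C(5,3) = 56 + 286 − 10 = 332.
So draws with at least one of each: 560 − 332 = 228, probability 228/560 = 57/140.

57/140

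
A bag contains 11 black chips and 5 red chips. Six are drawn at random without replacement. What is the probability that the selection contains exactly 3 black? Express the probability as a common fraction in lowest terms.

Total number of selections: C(16,6) = 8008.
Selections with exactly 3 black: choose 3 of the 11 black and 3 of the 5 red, C(11,3)·C(5,3) = 165·10 = 1650.
Probability = 1650/8008 = 75/364.

75/364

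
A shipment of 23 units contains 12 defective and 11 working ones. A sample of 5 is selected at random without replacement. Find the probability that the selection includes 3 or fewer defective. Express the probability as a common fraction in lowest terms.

Total selections: C(23,5) = 33649.
Count the complement (more than 3 defective): C(12,4)·C(11,1) + C(12,5)·C(11,0) = 5445 + 792 = 6237.
Probability = 1 − 6237/33649 = 27412/33649 = 356/437.

356/437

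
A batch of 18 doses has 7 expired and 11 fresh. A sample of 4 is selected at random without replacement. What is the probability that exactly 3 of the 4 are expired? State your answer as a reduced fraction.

77/612

The sample space is all 4-subsets of the 18: C(18,4) = 3060.
Selections with exactly 3 expired: choose 3 of the 7 expired and 1 of the 11 fresh, C(7,3)·C(11,1) = 35·11 = 385.
Probability = 385/3060 = 77/612.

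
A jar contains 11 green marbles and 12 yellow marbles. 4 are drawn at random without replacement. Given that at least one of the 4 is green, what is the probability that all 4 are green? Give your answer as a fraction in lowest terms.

Work in counts. Selections with at least one green: C(23,4) − C(12,4) = 8855 − 495 = 8360.
Of those, selections where all 4 are green: C(11,4) = 330.
Conditional probability = 330/8360 = 3/76.

3/76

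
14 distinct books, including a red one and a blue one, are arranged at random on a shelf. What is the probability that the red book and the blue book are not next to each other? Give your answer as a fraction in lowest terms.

There are 14! = 87178291200 arrangements.
Arrangements with the red book and the blue book adjacent: 2·13! = 12454041600.
So not adjacent: 87178291200 − 12454041600 = 74724249600, probability 74724249600/87178291200 = 6/7.

6/7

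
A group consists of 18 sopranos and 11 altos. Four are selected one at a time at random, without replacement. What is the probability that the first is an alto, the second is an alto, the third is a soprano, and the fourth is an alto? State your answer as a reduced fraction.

165/5278

Multiply the conditional probabilities at each draw: 11/29 · 10/28 · 18/27 · 9/26 = 17820/570024 = 165/5278.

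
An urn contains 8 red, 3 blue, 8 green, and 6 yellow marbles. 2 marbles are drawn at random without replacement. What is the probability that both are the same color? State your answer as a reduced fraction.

There are C(25,2) = 300 ways to draw 2 marbles.
All same color: C(8,2) + C(3,2) + C(8,2) + C(6,2) = 28 + 3 + 28 + 15 = 74.
Probability = 74/300 = 37/150.

37/150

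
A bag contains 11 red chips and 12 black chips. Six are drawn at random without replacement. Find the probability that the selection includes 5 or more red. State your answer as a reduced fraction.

26/437

There are C(23,6) = 100947 ways to choose the 6.
Favorable selections (5 or more red): C(11,5)·C(12,1) + C(11,6)·C(12,0) = 5544 + 462 = 6006.
Probability = 6006/100947 = 26/437.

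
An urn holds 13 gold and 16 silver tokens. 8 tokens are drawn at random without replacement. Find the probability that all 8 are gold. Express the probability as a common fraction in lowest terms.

1/3335

There are C(29,8) = 4292145 possible selections.
Selections with all gold: C(13,8) = 1287.
Probability = 1287/4292145 = 1/3335.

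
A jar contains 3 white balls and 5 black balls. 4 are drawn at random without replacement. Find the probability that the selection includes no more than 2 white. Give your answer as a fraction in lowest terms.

13/14

Total selections: C(8,4) = 70.
The complement is exactly 3 white: C(3,3)·C(5,1) = 5.
Probability = 1 − 5/70 = 65/70 = 13/14.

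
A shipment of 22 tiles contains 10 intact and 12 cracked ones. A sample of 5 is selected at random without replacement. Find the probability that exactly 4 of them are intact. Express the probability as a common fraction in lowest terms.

20/209

Total number of selections: C(22,5) = 26334.
Selections with exactly 4 intact: choose 4 of the 10 intact and 1 of the 12 cracked, C(10,4)·C(12,1) = 210·12 = 2520.
Probability = 2520/26334 = 20/209.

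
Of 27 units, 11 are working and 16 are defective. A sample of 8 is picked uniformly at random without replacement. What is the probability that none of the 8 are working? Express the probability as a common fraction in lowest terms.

2/345

There are C(27,8) = 2220075 possible selections.
Selections with no working (all defective): C(16,8) = 12870.
Probability = 12870/2220075 = 2/345.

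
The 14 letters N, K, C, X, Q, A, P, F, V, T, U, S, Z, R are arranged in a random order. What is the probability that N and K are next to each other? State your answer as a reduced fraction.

There are 14! = 87178291200 arrangements.
Treat N and K as a block: 13! arrangements of the blocks × 2 orders within the block = 2·6227020800 = 12454041600.
Probability = 12454041600/87178291200 = 1/7.

1/7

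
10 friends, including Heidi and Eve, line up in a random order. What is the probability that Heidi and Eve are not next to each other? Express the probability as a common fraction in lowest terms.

4/5

There are 10! = 3628800 arrangements.
Arrangements with Heidi and Eve adjacent: 2·9! = 725760.
So not adjacent: 3628800 − 725760 = 2903040, probability 2903040/3628800 = 4/5.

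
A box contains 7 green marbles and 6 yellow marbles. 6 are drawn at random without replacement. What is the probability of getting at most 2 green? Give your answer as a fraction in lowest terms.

Total selections: C(13,6) = 1716.
Favorable selections (at most 2 green): C(7,0)·C(6,6) + C(7,1)·C(6,5) + C(7,2)·C(6,4) = 1 + 42 + 315 = 358.
Probability = 358/1716 = 179/858.

179/858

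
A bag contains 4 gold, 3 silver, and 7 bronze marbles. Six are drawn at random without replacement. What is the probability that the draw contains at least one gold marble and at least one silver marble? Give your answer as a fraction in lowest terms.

There are C(14,6) = 3003 possible draws.
By inclusion-exclusion on the complements, draws missing all gold or all silver: C(10,6) + C(11,6) − C(7,6) = 210 + 462 − 7 = 665.
So draws with at least one of each: 3003 − 665 = 2338, probability 2338/3003 = 334/429.

334/429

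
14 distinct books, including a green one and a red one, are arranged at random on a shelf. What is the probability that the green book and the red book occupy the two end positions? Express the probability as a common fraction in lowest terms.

There are 14! = 87178291200 arrangements.
Place the green book and the red book at the ends in 2 ways, arrange the remaining 12 in 12! = 479001600 ways: 2·479001600 = 958003200.
Probability = 958003200/87178291200 = 1/91.

1/91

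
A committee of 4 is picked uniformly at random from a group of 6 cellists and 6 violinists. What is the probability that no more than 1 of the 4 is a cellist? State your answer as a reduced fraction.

3/11

There are C(12,4) = 495 ways to choose the 4.
Favorable selections (no more than 1 cellist): C(6,0)·C(6,4) + C(6,1)·C(6,3) = 15 + 120 = 135.
Probability = 135/495 = 3/11.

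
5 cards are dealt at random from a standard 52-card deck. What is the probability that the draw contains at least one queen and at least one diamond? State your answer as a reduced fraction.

There are C(52,5) = 2598960 possible draws.
By inclusion-exclusion on the complements, draws missing all queens or all diamonds: C(48,5) + C(39,5) − C(36,5) = 1712304 + 575757 − 376992 = 1911069.
So draws with at least one of each: 2598960 − 1911069 = 687891, probability 687891/2598960 = 229297/866320.

229297/866320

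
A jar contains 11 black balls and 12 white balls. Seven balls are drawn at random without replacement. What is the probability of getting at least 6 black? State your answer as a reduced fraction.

178/7429

There are C(23,7) = 245157 ways to choose the 7.
Favorable selections (at least 6 black): C(11,6)·C(12,1) + C(11,7)·C(12,0) = 5544 + 330 = 5874.
Probability = 5874/245157 = 178/7429.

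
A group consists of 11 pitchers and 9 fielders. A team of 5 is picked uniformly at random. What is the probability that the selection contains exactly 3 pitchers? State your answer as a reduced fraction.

Total number of selections: C(20,5) = 15504.
Selections with exactly 3 pitchers: choose 3 of the 11 pitchers and 2 of the 9 fielders, C(11,3)·C(9,2) = 165·36 = 5940.
Probability = 5940/15504 = 495/1292.

495/1292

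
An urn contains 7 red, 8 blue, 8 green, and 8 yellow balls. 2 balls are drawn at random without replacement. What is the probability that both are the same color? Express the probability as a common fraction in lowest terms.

There are C(31,2) = 465 ways to draw 2 balls.
All same color: C(7,2) + C(8,2) + C(8,2) + C(8,2) = 21 + 28 + 28 + 28 = 105.
Probability = 105/465 = 7/31.

7/31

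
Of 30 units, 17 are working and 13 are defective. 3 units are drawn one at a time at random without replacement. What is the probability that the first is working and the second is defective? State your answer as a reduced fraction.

221/870

Multiply the conditional probabilities at each draw: 17/30 · 13/29 = 221/870.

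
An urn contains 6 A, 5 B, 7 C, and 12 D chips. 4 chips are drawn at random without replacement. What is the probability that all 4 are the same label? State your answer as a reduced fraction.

110/5481

There are C(30,4) = 27405 ways to draw 4 chips.
All same label: C(6,4) + C(5,4) + C(7,4) + C(12,4) = 15 + 5 + 35 + 495 = 550.
Probability = 550/27405 = 110/5481.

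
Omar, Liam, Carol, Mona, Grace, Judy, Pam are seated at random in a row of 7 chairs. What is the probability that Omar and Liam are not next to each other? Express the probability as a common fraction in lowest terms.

5/7

There are 7! = 5040 arrangements.
Arrangements with Omar and Liam adjacent: 2·6! = 1440.
So not adjacent: 5040 − 1440 = 3600, probability 3600/5040 = 5/7.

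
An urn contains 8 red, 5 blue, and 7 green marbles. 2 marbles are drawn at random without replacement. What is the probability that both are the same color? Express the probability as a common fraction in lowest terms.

There are C(20,2) = 190 ways to draw 2 marbles.
All same color: C(8,2) + C(5,2) + C(7,2) = 28 + 10 + 21 = 59.
Probability = 59/190.

59/190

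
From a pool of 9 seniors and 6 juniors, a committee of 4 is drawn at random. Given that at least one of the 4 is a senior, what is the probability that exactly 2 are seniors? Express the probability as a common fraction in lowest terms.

2/5

Work in counts. Selections with at least one senior: C(15,4) − C(6,4) = 1365 − 15 = 1350.
Of those, selections where exactly 2 are seniors: C(9,2)·C(6,2) = 36·15 = 540.
Conditional probability = 540/1350 = 2/5.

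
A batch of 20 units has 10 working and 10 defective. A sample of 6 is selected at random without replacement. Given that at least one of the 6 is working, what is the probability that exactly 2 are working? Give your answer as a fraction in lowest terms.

Work in counts. Selections with at least one working: C(20,6) − C(10,6) = 38760 − 210 = 38550.
Of those, selections where exactly 2 are working: C(10,2)·C(10,4) = 45·210 = 9450.
Conditional probability = 9450/38550 = 63/257.

63/257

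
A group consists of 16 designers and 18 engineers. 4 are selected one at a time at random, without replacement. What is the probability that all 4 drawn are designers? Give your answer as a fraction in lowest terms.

Multiply the conditional probabilities at each draw: 16/34 · 15/33 · 14/32 · 13/31 = 43680/1113024 = 455/11594.

455/11594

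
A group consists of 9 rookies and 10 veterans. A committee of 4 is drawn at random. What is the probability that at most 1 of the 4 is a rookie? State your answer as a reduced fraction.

There are C(19,4) = 3876 ways to choose the 4.
Favorable selections (at most 1 rookie): C(9,0)·C(10,4) + C(9,1)·C(10,3) = 210 + 1080 = 1290.
Probability = 1290/3876 = 215/646.

215/646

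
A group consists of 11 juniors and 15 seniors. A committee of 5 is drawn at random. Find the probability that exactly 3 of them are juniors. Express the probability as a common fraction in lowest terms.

315/1196

Total number of selections: C(26,5) = 65780.
Selections with exactly 3 juniors: choose 3 of the 11 juniors and 2 of the 15 seniors, C(11,3)·C(15,2) = 165·105 = 17325.
Probability = 17325/65780 = 315/1196.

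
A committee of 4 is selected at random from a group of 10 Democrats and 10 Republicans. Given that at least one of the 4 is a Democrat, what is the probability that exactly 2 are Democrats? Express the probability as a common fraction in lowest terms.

Work in counts. Selections with at least one Democrat: C(20,4) − C(10,4) = 4845 − 210 = 4635.
Of those, selections where exactly 2 are Democrats: C(10,2)·C(10,2) = 45·45 = 2025.
Conditional probability = 2025/4635 = 45/103.

45/103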